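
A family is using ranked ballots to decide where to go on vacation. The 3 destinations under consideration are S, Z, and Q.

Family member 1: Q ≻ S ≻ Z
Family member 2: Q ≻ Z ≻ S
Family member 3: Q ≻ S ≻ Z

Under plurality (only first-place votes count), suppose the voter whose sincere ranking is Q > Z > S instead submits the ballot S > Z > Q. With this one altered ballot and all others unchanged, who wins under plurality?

Q

First-place totals with the altered ballot: S 1, Z 0, Q 2.
The winner is unchanged: still Q.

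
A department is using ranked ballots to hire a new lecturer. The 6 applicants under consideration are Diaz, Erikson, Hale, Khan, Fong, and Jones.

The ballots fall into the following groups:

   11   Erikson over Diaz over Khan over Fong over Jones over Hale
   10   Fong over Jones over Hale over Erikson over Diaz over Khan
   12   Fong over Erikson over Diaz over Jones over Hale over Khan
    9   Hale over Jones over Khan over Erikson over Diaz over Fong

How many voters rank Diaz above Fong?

Ballots ranking Diaz above Fong: 11+9 = 20.
Ballots ranking Fong above Diaz: 10+12 = 22.
So 20 of 42 voters prefer Diaz to Fong.

20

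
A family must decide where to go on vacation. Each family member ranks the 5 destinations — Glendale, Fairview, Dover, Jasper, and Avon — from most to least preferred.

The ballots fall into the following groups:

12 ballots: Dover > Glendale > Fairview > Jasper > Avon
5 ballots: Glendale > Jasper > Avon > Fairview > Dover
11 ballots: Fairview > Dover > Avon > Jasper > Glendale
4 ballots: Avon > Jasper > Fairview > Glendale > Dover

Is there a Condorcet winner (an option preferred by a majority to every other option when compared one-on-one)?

No

Head-to-head results (32 voters total):
Glendale vs Fairview: Glendale wins 17–15.
Glendale vs Dover: Dover wins 23–9.
Glendale vs Jasper: Glendale wins 17–15.
Glendale vs Avon: Glendale wins 17–15.
Fairview vs Dover: Fairview wins 20–12.
Fairview vs Jasper: Fairview wins 23–9.
Fairview vs Avon: Fairview wins 23–9.
Dover vs Jasper: Dover wins 23–9.
Dover vs Avon: Dover wins 23–9.
Jasper vs Avon: Jasper wins 17–15.
No candidate beats all others: Glendale beats Fairview beats Dover beats Glendale, a majority cycle.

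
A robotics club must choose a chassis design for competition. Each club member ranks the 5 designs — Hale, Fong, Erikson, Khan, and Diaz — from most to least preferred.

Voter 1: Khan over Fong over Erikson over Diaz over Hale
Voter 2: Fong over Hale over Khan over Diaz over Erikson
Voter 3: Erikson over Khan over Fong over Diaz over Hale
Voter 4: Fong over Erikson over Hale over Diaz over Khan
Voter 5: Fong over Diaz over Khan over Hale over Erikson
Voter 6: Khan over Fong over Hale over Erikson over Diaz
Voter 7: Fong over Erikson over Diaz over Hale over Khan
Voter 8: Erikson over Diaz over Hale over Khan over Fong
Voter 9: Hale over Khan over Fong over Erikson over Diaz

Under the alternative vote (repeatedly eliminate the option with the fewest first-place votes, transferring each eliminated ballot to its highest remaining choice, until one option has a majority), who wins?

Khan

Round 1: Fong 4, Erikson 2, Khan 2, Hale 1, Diaz 0. Diaz has the fewest and is eliminated.
Round 2: Fong 4, Erikson 2, Khan 2, Hale 1. Hale has the fewest and is eliminated.
Round 3: Fong 4, Khan 3, Erikson 2. Erikson has the fewest and is eliminated.
Round 4: Khan 5, Fong 4. Khan has a majority.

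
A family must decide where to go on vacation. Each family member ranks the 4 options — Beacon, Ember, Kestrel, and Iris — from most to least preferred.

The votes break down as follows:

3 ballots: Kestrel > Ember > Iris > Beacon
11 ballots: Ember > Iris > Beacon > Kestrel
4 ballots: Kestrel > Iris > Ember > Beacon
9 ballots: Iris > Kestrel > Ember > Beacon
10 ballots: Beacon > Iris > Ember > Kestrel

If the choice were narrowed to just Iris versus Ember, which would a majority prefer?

Iris

Ballots ranking Iris above Ember: 4+9+10 = 23.
Ballots ranking Ember above Iris: 3+11 = 14.
Iris wins the head-to-head, 23–14.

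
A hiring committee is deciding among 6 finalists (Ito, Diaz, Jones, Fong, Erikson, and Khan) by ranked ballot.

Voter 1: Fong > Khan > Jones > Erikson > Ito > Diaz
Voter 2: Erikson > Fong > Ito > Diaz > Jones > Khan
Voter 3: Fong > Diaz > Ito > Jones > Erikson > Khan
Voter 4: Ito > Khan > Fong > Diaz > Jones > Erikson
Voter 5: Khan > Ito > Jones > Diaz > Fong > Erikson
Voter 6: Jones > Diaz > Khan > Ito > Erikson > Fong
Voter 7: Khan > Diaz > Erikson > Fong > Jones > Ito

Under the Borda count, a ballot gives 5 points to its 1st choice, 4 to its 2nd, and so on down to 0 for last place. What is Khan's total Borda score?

21

Borda scores:
  Ito: 1 + 3 + 3 + 5 + 4 + 2 + 0 = 18
  Diaz: 0 + 2 + 4 + 2 + 2 + 4 + 4 = 18
  Jones: 3 + 1 + 2 + 1 + 3 + 5 + 1 = 16
  Fong: 5 + 4 + 5 + 3 + 1 + 0 + 2 = 20
  Erikson: 2 + 5 + 1 + 0 + 0 + 1 + 3 = 12
  Khan: 4 + 0 + 0 + 4 + 5 + 3 + 5 = 21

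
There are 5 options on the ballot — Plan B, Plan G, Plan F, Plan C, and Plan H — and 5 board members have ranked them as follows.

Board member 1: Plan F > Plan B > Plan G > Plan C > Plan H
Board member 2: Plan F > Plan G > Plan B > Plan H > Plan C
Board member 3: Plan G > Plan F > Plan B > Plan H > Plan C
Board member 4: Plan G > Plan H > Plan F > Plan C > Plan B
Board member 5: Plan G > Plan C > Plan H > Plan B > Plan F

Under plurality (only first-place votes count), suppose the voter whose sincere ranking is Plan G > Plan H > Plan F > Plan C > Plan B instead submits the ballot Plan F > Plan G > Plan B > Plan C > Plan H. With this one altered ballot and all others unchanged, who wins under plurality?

First-place totals with the altered ballot: Plan B 0, Plan G 2, Plan F 3, Plan C 0, Plan H 0.
The switch changes the winner from Plan G to Plan F.

Plan F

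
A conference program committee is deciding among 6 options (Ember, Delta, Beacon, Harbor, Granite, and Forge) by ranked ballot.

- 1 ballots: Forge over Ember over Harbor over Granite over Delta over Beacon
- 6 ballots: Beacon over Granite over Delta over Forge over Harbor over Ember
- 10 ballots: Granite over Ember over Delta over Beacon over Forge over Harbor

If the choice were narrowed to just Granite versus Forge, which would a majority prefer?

Granite

Ballots ranking Granite above Forge: 6+10 = 16.
Ballots ranking Forge above Granite: 1.
Granite wins the head-to-head, 16–1.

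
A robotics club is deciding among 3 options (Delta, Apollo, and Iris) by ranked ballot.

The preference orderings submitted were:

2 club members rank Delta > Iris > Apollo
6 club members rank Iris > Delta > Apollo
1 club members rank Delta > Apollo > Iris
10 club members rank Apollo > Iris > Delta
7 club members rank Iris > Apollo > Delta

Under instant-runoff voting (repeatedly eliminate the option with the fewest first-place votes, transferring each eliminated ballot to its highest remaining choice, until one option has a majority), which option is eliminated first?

Round 1: Iris 13, Apollo 10, Delta 3. Delta has the fewest and is eliminated.
Round 2: Iris 15, Apollo 11. Iris has a majority.

Delta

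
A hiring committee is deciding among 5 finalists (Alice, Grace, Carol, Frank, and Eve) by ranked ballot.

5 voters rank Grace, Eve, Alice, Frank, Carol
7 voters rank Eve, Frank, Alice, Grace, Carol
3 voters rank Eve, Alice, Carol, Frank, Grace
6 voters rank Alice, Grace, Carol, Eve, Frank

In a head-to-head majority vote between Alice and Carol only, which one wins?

Alice

Ballots ranking Alice above Carol: 5+7+3+6 = 21.
Ballots ranking Carol above Alice: 0.
Alice wins the head-to-head, 21–0.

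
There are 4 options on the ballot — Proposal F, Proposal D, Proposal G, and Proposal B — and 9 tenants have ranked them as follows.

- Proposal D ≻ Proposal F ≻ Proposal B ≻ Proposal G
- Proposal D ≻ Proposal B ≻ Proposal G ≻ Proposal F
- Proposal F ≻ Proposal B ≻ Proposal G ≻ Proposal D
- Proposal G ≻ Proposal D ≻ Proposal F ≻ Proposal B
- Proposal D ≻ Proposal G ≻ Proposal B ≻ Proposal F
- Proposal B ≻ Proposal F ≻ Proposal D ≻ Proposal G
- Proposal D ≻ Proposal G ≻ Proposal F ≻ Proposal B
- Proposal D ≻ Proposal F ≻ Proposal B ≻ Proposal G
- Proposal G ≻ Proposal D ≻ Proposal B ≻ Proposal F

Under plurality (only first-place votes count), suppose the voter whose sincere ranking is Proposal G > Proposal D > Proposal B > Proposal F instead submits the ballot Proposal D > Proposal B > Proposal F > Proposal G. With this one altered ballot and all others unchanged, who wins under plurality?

First-place totals with the altered ballot: Proposal F 1, Proposal D 6, Proposal G 1, Proposal B 1.
The winner is unchanged: still Proposal D.

Proposal D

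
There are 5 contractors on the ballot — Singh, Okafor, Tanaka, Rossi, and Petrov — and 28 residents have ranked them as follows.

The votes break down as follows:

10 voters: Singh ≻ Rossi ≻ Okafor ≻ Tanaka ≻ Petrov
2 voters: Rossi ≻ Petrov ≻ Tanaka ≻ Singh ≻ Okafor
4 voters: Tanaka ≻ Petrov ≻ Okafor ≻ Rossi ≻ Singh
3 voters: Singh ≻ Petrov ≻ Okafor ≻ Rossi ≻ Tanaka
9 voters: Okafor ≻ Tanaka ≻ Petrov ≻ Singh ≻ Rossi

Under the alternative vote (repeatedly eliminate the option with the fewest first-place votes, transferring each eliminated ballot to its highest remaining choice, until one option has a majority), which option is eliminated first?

Petrov

Round 1: Singh 13, Okafor 9, Tanaka 4, Rossi 2, Petrov 0. Petrov has the fewest and is eliminated.
Round 2: Singh 13, Okafor 9, Tanaka 4, Rossi 2. Rossi has the fewest and is eliminated.
Round 3: Singh 13, Okafor 9, Tanaka 6. Tanaka has the fewest and is eliminated.
Round 4: Singh 15, Okafor 13. Singh has a majority.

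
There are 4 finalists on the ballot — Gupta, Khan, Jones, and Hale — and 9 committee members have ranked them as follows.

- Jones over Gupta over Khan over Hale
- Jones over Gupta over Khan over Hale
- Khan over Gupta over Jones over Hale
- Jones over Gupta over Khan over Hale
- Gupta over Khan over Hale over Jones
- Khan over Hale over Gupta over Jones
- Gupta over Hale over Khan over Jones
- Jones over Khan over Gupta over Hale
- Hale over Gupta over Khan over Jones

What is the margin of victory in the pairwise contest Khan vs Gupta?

Ballots ranking Khan above Gupta: 3.
Ballots ranking Gupta above Khan: 6.
Gupta wins 6–3, a margin of 3.

3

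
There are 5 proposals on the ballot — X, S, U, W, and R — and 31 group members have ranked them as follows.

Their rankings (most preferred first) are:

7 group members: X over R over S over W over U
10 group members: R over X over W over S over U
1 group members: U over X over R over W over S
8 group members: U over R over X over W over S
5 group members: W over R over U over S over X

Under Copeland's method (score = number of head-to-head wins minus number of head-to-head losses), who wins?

R

Pairwise results:
  X vs S: X wins 26–5.
  X vs U: X wins 17–14.
  X vs W: X wins 26–5.
  X vs R: R wins 23–8.
  S vs U: S wins 17–14.
  S vs W: W wins 24–7.
  S vs R: R wins 31–0.
  U vs W: W wins 22–9.
  U vs R: R wins 22–9.
  W vs R: R wins 26–5.
Copeland scores (wins − losses):
  X: 3 − 1 = 2
  S: 1 − 3 = -2
  U: 0 − 4 = -4
  W: 2 − 2 = 0
  R: 4 − 0 = 4
R has the best Copeland score.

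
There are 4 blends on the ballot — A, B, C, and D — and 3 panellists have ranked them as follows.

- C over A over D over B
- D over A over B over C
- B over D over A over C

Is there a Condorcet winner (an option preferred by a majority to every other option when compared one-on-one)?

Yes

Head-to-head results (3 voters total):
A vs B: A wins 2–1.
A vs C: A wins 2–1.
A vs D: D wins 2–1.
B vs C: B wins 2–1.
B vs D: D wins 2–1.
C vs D: D wins 2–1.
D beats each rival — A (2–1), B (2–1), C (2–1) — so D is the Condorcet winner.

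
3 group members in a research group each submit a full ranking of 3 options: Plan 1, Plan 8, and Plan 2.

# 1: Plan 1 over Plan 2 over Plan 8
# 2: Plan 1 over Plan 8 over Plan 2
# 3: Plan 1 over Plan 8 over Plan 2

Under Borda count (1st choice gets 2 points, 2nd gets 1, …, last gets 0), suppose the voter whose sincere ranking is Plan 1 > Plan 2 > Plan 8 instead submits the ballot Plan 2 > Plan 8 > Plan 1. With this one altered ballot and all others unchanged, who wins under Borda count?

Plan 1

Borda totals with the altered ballot: Plan 1 4, Plan 8 3, Plan 2 2.
The winner is unchanged: still Plan 1.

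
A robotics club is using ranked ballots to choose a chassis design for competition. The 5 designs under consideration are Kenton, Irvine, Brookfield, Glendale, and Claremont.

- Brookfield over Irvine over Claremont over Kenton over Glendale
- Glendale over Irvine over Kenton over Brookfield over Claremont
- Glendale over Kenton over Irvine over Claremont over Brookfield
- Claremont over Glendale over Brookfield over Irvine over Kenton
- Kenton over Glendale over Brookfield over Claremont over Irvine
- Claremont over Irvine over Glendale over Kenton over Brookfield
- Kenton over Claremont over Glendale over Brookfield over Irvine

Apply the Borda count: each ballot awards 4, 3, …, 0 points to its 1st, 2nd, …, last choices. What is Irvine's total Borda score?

Borda scores:
  Kenton: 1 + 2 + 3 + 0 + 4 + 1 + 4 = 15
  Irvine: 3 + 3 + 2 + 1 + 0 + 3 + 0 = 12
  Brookfield: 4 + 1 + 0 + 2 + 2 + 0 + 1 = 10
  Glendale: 0 + 4 + 4 + 3 + 3 + 2 + 2 = 18
  Claremont: 2 + 0 + 1 + 4 + 1 + 4 + 3 = 15

12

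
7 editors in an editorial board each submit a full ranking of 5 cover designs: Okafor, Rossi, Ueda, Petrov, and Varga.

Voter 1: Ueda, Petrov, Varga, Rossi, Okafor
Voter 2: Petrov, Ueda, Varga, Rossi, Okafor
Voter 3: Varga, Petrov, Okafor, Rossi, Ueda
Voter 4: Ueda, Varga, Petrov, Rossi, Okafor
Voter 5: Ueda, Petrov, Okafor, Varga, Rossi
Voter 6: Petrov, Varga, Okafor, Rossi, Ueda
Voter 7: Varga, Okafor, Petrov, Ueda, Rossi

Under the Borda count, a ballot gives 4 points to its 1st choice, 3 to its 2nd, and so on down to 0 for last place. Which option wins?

Borda scores:
  Okafor: 0 + 0 + 2 + 0 + 2 + 2 + 3 = 9
  Rossi: 1 + 1 + 1 + 1 + 0 + 1 + 0 = 5
  Ueda: 4 + 3 + 0 + 4 + 4 + 0 + 1 = 16
  Petrov: 3 + 4 + 3 + 2 + 3 + 4 + 2 = 21
  Varga: 2 + 2 + 4 + 3 + 1 + 3 + 4 = 19
Petrov has the highest total.

Petrov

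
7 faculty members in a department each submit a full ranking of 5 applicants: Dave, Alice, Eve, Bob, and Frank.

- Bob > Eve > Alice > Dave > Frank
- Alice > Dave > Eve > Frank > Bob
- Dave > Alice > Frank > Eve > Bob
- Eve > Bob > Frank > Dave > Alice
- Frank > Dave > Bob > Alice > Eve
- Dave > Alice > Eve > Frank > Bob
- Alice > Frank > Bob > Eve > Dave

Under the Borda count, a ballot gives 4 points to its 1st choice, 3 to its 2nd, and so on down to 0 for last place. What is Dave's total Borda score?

Borda scores:
  Dave: 1 + 3 + 4 + 1 + 3 + 4 + 0 = 16
  Alice: 2 + 4 + 3 + 0 + 1 + 3 + 4 = 17
  Eve: 3 + 2 + 1 + 4 + 0 + 2 + 1 = 13
  Bob: 4 + 0 + 0 + 3 + 2 + 0 + 2 = 11
  Frank: 0 + 1 + 2 + 2 + 4 + 1 + 3 = 13

16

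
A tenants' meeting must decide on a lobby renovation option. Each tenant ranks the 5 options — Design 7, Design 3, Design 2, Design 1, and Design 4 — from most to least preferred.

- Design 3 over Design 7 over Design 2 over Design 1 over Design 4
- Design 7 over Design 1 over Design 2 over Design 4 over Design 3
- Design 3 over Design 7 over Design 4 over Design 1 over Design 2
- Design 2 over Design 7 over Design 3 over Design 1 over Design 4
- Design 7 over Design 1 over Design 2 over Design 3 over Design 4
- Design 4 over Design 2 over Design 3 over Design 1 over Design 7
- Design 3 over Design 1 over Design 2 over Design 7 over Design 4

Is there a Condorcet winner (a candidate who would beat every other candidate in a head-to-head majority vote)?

Head-to-head results (7 voters total):
Design 7 vs Design 3: Design 3 wins 4–3.
Design 7 vs Design 2: Design 7 wins 4–3.
Design 7 vs Design 1: Design 7 wins 5–2.
Design 7 vs Design 4: Design 7 wins 6–1.
Design 3 vs Design 2: Design 2 wins 4–3.
Design 3 vs Design 1: Design 3 wins 5–2.
Design 3 vs Design 4: Design 3 wins 5–2.
Design 2 vs Design 1: Design 1 wins 4–3.
Design 2 vs Design 4: Design 2 wins 5–2.
Design 1 vs Design 4: Design 1 wins 5–2.
No candidate beats all others: Design 7 beats Design 2 beats Design 3 beats Design 7, a majority cycle.

No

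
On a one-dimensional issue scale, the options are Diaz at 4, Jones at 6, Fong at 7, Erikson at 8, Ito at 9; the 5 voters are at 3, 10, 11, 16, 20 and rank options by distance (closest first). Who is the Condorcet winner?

With single-peaked preferences on a line, the Condorcet winner is the candidate closest to the median voter.
The median voter (position 11) is closest to Ito at 9.
Check: Ito vs Fong — voters closer to Ito: 4 of 5.

Ito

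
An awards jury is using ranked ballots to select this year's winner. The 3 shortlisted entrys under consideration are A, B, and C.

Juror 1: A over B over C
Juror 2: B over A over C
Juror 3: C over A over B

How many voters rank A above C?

Ballots ranking A above C: 2.
Ballots ranking C above A: 1.
So 2 of 3 voters prefer A to C.

2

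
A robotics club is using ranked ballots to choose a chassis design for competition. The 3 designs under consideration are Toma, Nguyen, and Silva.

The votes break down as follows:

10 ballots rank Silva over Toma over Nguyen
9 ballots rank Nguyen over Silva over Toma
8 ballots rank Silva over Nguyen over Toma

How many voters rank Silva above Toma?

Ballots ranking Silva above Toma: 10+9+8 = 27.
Ballots ranking Toma above Silva: 0.
So 27 of 27 voters prefer Silva to Toma.

27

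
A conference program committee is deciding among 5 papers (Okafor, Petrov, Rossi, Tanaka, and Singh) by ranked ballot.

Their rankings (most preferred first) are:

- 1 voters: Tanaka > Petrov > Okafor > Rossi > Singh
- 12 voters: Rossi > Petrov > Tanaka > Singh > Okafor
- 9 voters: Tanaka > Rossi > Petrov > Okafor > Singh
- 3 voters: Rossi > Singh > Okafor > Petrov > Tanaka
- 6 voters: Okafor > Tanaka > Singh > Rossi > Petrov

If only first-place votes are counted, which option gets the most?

First-place vote totals:
  Okafor: 6
  Petrov: 0
  Rossi: 15
  Tanaka: 10
  Singh: 0
Rossi has the most first-place votes.

Rossi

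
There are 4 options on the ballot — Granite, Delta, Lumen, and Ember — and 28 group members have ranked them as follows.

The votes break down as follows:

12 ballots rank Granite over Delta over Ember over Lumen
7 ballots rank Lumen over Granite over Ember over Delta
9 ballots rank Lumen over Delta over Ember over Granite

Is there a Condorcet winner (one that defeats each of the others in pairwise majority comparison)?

Head-to-head results (28 voters total):
Granite vs Delta: Granite wins 19–9.
Granite vs Lumen: Lumen wins 16–12.
Granite vs Ember: Granite wins 19–9.
Delta vs Lumen: Lumen wins 16–12.
Delta vs Ember: Delta wins 21–7.
Lumen vs Ember: Lumen wins 16–12.
Lumen beats each rival — Granite (16–12), Delta (16–12), Ember (16–12) — so Lumen is the Condorcet winner.

Yes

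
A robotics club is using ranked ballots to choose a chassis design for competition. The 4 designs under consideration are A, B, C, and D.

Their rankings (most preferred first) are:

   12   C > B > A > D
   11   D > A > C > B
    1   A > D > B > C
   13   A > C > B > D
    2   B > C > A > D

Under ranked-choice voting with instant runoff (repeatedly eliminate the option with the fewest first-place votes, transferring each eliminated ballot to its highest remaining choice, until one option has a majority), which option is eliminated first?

B

Round 1: A 14, C 12, D 11, B 2. B has the fewest and is eliminated.
Round 2: A 14, C 14, D 11. D has the fewest and is eliminated.
Round 3: A 25, C 14. A has a majority.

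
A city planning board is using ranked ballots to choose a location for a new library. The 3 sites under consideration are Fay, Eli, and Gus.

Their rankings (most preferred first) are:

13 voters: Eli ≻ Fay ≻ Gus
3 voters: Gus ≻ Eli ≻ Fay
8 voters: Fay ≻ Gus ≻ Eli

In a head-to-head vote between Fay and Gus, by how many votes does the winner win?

Ballots ranking Fay above Gus: 13+8 = 21.
Ballots ranking Gus above Fay: 3.
Fay wins 21–3, a margin of 18.

18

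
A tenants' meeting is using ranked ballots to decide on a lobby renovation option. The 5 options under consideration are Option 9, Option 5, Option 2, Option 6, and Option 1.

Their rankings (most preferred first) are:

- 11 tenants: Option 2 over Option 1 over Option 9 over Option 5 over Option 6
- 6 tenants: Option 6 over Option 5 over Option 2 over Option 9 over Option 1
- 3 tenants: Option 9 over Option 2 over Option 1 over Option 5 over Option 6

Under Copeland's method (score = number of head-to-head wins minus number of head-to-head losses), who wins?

Option 2

Pairwise results:
  Option 9 vs Option 5: Option 9 wins 14–6.
  Option 9 vs Option 2: Option 2 wins 17–3.
  Option 9 vs Option 6: Option 9 wins 14–6.
  Option 9 vs Option 1: Option 1 wins 11–9.
  Option 5 vs Option 2: Option 2 wins 14–6.
  Option 5 vs Option 6: Option 5 wins 14–6.
  Option 5 vs Option 1: Option 1 wins 14–6.
  Option 2 vs Option 6: Option 2 wins 14–6.
  Option 2 vs Option 1: Option 2 wins 20–0.
  Option 6 vs Option 1: Option 1 wins 14–6.
Copeland scores (wins − losses):
  Option 9: 2 − 2 = 0
  Option 5: 1 − 3 = -2
  Option 2: 4 − 0 = 4
  Option 6: 0 − 4 = -4
  Option 1: 3 − 1 = 2
Option 2 has the best Copeland score.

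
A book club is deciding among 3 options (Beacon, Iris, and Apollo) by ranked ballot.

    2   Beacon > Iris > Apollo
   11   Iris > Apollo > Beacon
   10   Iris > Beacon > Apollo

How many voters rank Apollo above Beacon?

11

Ballots ranking Apollo above Beacon: 11.
Ballots ranking Beacon above Apollo: 2+10 = 12.
So 11 of 23 voters prefer Apollo to Beacon.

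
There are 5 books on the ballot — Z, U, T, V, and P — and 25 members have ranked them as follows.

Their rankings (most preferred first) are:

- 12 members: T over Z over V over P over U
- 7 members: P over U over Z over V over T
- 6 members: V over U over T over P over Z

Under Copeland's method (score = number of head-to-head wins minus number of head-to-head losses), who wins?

Pairwise results:
  Z vs U: U wins 13–12.
  Z vs T: T wins 18–7.
  Z vs V: Z wins 19–6.
  Z vs P: P wins 13–12.
  U vs T: U wins 13–12.
  U vs V: V wins 18–7.
  U vs P: P wins 19–6.
  T vs V: V wins 13–12.
  T vs P: T wins 18–7.
  V vs P: V wins 18–7.
Copeland scores (wins − losses):
  Z: 1 − 3 = -2
  U: 2 − 2 = 0
  T: 2 − 2 = 0
  V: 3 − 1 = 2
  P: 2 − 2 = 0
V has the best Copeland score.

V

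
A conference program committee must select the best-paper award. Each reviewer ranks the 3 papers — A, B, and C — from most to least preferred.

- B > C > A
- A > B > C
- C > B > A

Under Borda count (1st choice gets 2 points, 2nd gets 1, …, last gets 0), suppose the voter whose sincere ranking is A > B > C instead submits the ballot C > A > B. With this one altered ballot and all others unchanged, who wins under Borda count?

C

Borda totals with the altered ballot: A 1, B 3, C 5.
The switch changes the winner from B to C.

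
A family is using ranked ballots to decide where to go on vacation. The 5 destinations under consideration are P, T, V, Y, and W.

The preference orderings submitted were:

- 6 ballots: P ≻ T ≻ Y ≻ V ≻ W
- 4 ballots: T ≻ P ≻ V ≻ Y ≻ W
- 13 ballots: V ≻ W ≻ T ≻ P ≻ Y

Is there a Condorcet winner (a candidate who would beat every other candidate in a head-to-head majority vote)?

Yes

Head-to-head results (23 voters total):
P vs T: T wins 17–6.
P vs V: V wins 13–10.
P vs Y: P wins 23–0.
P vs W: W wins 13–10.
T vs V: V wins 13–10.
T vs Y: T wins 23–0.
T vs W: W wins 13–10.
V vs Y: V wins 17–6.
V vs W: V wins 23–0.
Y vs W: W wins 13–10.
V beats each rival — P (13–10), T (13–10), Y (17–6), W (23–0) — so V is the Condorcet winner.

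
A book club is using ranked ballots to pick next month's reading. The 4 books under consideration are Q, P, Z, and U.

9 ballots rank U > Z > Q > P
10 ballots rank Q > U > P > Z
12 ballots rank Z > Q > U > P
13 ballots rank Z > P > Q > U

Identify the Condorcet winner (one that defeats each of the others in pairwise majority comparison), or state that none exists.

Head-to-head results (44 voters total):
Q vs P: Q wins 31–13.
Q vs Z: Z wins 34–10.
Q vs U: Q wins 35–9.
P vs Z: Z wins 34–10.
P vs U: U wins 31–13.
Z vs U: Z wins 25–19.
Z beats each rival — Q (34–10), P (34–10), U (25–19) — so Z is the Condorcet winner.

Z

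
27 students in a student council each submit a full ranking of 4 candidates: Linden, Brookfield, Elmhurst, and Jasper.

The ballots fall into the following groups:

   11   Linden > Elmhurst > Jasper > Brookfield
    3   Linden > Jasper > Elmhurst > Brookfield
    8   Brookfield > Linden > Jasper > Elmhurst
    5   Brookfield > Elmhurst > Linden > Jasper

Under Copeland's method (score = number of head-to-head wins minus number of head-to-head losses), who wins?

Pairwise results:
  Linden vs Brookfield: Linden wins 14–13.
  Linden vs Elmhurst: Linden wins 22–5.
  Linden vs Jasper: Linden wins 27–0.
  Brookfield vs Elmhurst: Elmhurst wins 14–13.
  Brookfield vs Jasper: Jasper wins 14–13.
  Elmhurst vs Jasper: Elmhurst wins 16–11.
Copeland scores (wins − losses):
  Linden: 3 − 0 = 3
  Brookfield: 0 − 3 = -3
  Elmhurst: 2 − 1 = 1
  Jasper: 1 − 2 = -1
Linden has the best Copeland score.

Linden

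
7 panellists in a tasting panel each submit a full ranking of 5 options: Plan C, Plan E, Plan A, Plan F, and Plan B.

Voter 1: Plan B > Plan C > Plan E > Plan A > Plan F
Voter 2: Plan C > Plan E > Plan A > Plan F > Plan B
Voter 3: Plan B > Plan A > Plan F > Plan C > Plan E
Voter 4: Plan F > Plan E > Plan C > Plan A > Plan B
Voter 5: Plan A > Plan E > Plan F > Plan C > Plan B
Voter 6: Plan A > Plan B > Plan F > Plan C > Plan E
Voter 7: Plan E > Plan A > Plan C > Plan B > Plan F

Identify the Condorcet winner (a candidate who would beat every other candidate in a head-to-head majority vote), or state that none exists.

There is no Condorcet winner

Head-to-head results (7 voters total):
Plan C vs Plan E: Plan C wins 4–3.
Plan C vs Plan A: Plan A wins 4–3.
Plan C vs Plan F: Plan F wins 4–3.
Plan C vs Plan B: Plan C wins 4–3.
Plan E vs Plan A: Plan E wins 4–3.
Plan E vs Plan F: Plan E wins 4–3.
Plan E vs Plan B: Plan E wins 4–3.
Plan A vs Plan F: Plan A wins 6–1.
Plan A vs Plan B: Plan A wins 5–2.
Plan F vs Plan B: Plan B wins 4–3.
No candidate beats all others: Plan C beats Plan E beats Plan A beats Plan C, a majority cycle.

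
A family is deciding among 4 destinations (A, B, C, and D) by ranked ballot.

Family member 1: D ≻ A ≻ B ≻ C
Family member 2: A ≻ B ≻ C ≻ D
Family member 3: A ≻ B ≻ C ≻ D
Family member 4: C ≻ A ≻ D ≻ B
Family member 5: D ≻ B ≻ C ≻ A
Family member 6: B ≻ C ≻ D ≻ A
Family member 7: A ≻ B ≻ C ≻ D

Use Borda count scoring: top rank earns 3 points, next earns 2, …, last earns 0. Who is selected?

Borda scores:
  A: 2 + 3 + 3 + 2 + 0 + 0 + 3 = 13
  B: 1 + 2 + 2 + 0 + 2 + 3 + 2 = 12
  C: 0 + 1 + 1 + 3 + 1 + 2 + 1 = 9
  D: 3 + 0 + 0 + 1 + 3 + 1 + 0 = 8
A has the highest total.

A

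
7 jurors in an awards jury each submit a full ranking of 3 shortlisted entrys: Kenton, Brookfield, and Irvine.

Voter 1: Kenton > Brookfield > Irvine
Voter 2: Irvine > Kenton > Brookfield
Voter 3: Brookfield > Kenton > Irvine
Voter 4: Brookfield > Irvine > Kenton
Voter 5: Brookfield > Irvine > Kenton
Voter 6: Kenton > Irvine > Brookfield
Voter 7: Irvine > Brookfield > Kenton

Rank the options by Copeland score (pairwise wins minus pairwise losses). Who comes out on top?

Brookfield

Pairwise results:
  Kenton vs Brookfield: Brookfield wins 4–3.
  Kenton vs Irvine: Irvine wins 4–3.
  Brookfield vs Irvine: Brookfield wins 4–3.
Copeland scores (wins − losses):
  Kenton: 0 − 2 = -2
  Brookfield: 2 − 0 = 2
  Irvine: 1 − 1 = 0
Brookfield has the best Copeland score.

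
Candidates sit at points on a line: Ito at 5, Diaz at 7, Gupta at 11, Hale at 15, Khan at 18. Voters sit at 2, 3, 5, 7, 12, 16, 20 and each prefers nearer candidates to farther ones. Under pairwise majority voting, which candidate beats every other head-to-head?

With single-peaked preferences on a line, the Condorcet winner is the candidate closest to the median voter.
The median voter (position 7) is closest to Diaz at 7.
Check: Diaz vs Gupta — voters closer to Diaz: 4 of 7.

Diaz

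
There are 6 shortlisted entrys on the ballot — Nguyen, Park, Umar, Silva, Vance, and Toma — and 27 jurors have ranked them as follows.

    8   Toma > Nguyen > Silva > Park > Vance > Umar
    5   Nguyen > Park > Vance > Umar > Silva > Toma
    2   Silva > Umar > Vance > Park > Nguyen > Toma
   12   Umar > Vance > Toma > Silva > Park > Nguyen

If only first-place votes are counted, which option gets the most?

Umar

First-place vote totals:
  Nguyen: 5
  Park: 0
  Umar: 12
  Silva: 2
  Vance: 0
  Toma: 8
Umar has the most first-place votes.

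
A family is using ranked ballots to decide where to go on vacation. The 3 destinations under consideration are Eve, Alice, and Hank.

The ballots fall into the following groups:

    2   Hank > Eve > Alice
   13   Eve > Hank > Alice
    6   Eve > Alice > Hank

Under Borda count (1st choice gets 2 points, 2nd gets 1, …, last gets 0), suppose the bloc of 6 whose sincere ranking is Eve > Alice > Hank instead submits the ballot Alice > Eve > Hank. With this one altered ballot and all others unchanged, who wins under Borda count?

Borda totals with the altered ballot: Eve 34, Alice 12, Hank 17.
The winner is unchanged: still Eve.

Eve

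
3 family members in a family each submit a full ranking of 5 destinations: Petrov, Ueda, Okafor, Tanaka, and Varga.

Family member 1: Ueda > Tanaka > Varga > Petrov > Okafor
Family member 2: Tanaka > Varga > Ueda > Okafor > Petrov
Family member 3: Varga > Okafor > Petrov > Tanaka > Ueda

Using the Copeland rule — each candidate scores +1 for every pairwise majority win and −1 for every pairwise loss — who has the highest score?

Pairwise results:
  Petrov vs Ueda: Ueda wins 2–1.
  Petrov vs Okafor: Okafor wins 2–1.
  Petrov vs Tanaka: Tanaka wins 2–1.
  Petrov vs Varga: Varga wins 3–0.
  Ueda vs Okafor: Ueda wins 2–1.
  Ueda vs Tanaka: Tanaka wins 2–1.
  Ueda vs Varga: Varga wins 2–1.
  Okafor vs Tanaka: Tanaka wins 2–1.
  Okafor vs Varga: Varga wins 3–0.
  Tanaka vs Varga: Tanaka wins 2–1.
Copeland scores (wins − losses):
  Petrov: 0 − 4 = -4
  Ueda: 2 − 2 = 0
  Okafor: 1 − 3 = -2
  Tanaka: 4 − 0 = 4
  Varga: 3 − 1 = 2
Tanaka has the best Copeland score.

Tanaka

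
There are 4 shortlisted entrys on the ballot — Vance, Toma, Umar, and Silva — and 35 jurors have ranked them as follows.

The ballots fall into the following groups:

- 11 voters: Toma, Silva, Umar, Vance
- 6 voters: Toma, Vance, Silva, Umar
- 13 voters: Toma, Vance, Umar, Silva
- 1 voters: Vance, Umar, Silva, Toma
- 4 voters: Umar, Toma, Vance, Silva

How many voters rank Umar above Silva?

Ballots ranking Umar above Silva: 13+1+4 = 18.
Ballots ranking Silva above Umar: 11+6 = 17.
So 18 of 35 voters prefer Umar to Silva.

18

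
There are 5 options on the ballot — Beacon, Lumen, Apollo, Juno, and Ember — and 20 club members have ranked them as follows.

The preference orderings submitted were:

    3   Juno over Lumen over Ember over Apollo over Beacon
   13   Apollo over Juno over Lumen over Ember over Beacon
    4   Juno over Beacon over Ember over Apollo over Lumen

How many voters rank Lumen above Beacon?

Ballots ranking Lumen above Beacon: 3+13 = 16.
Ballots ranking Beacon above Lumen: 4.
So 16 of 20 voters prefer Lumen to Beacon.

16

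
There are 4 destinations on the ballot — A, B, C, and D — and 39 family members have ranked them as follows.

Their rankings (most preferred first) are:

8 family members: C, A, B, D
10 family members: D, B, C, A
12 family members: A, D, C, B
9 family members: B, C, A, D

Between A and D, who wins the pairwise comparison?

A

Ballots ranking A above D: 8+12+9 = 29.
Ballots ranking D above A: 10.
A wins the head-to-head, 29–10.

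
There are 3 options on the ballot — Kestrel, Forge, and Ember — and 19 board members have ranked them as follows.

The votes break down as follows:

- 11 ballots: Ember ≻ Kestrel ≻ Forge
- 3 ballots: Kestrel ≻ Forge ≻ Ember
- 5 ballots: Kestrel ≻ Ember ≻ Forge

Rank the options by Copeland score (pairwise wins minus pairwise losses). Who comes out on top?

Ember

Pairwise results:
  Kestrel vs Forge: Kestrel wins 19–0.
  Kestrel vs Ember: Ember wins 11–8.
  Forge vs Ember: Ember wins 16–3.
Copeland scores (wins − losses):
  Kestrel: 1 − 1 = 0
  Forge: 0 − 2 = -2
  Ember: 2 − 0 = 2
Ember has the best Copeland score.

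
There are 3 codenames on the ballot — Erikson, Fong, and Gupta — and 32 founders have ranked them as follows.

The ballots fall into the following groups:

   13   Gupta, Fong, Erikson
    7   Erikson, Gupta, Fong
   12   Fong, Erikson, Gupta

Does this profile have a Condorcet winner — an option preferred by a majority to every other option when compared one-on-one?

Head-to-head results (32 voters total):
Erikson vs Fong: Fong wins 25–7.
Erikson vs Gupta: Erikson wins 19–13.
Fong vs Gupta: Gupta wins 20–12.
No candidate beats all others: Erikson beats Gupta beats Fong beats Erikson, a majority cycle.

No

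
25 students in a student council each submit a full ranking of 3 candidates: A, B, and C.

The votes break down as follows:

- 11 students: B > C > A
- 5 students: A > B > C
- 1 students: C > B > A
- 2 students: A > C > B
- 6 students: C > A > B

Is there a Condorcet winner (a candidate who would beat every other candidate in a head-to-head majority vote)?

No

Head-to-head results (25 voters total):
A vs B: A wins 13–12.
A vs C: C wins 18–7.
B vs C: B wins 16–9.
No candidate beats all others: A beats B beats C beats A, a majority cycle.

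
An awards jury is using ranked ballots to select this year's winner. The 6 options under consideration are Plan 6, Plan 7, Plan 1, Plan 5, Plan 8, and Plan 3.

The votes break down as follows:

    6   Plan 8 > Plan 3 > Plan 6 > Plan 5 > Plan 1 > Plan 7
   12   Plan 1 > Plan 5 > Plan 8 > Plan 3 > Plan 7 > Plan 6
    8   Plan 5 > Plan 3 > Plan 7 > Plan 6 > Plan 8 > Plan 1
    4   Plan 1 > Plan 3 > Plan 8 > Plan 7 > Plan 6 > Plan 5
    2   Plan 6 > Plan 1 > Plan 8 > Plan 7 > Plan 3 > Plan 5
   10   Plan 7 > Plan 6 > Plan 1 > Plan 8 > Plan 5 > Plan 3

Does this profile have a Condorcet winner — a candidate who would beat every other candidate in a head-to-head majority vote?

No

Head-to-head results (42 voters total):
Plan 6 vs Plan 7: Plan 7 wins 34–8.
Plan 6 vs Plan 1: Plan 6 wins 26–16.
Plan 6 vs Plan 5: Plan 6 wins 22–20.
Plan 6 vs Plan 8: Plan 8 wins 22–20.
Plan 6 vs Plan 3: Plan 3 wins 30–12.
Plan 7 vs Plan 1: Plan 1 wins 24–18.
Plan 7 vs Plan 5: Plan 5 wins 26–16.
Plan 7 vs Plan 8: Plan 8 wins 24–18.
Plan 7 vs Plan 3: Plan 3 wins 30–12.
Plan 1 vs Plan 5: Plan 1 wins 28–14.
Plan 1 vs Plan 8: Plan 1 wins 28–14.
Plan 1 vs Plan 3: Plan 1 wins 28–14.
Plan 5 vs Plan 8: Plan 8 wins 22–20.
Plan 5 vs Plan 3: Plan 5 wins 30–12.
Plan 8 vs Plan 3: Plan 8 wins 30–12.
No candidate beats all others: Plan 6 beats Plan 1 beats Plan 7 beats Plan 6, a majority cycle.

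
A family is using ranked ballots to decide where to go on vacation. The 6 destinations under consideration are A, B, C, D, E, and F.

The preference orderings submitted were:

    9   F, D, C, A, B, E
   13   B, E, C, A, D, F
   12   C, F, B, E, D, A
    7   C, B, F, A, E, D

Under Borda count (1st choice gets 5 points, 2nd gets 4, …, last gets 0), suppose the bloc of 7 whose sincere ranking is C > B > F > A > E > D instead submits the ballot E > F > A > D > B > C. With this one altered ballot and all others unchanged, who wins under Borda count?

C

Borda totals with the altered ballot: A 65, B 117, C 126, D 75, E 111, F 121.
The winner is unchanged: still C.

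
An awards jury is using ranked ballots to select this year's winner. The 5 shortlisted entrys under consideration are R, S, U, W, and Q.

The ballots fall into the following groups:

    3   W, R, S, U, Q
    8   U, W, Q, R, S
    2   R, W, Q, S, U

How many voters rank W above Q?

Ballots ranking W above Q: 3+8+2 = 13.
Ballots ranking Q above W: 0.
So 13 of 13 voters prefer W to Q.

13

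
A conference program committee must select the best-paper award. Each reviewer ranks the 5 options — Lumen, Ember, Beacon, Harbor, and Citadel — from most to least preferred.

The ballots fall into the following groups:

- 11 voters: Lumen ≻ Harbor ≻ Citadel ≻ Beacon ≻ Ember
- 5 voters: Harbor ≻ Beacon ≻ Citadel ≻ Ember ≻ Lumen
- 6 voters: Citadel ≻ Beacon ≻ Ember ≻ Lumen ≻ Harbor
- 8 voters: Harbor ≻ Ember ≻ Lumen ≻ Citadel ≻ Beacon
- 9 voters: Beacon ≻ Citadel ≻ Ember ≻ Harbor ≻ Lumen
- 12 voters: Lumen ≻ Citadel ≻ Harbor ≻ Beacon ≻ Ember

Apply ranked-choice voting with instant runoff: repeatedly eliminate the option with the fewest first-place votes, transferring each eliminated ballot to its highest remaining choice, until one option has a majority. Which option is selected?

Round 1: Lumen 23, Harbor 13, Beacon 9, Citadel 6, Ember 0. Ember has the fewest and is eliminated.
Round 2: Lumen 23, Harbor 13, Beacon 9, Citadel 6. Citadel has the fewest and is eliminated.
Round 3: Lumen 23, Beacon 15, Harbor 13. Harbor has the fewest and is eliminated.
Round 4: Lumen 31, Beacon 20. Lumen has a majority.

Lumen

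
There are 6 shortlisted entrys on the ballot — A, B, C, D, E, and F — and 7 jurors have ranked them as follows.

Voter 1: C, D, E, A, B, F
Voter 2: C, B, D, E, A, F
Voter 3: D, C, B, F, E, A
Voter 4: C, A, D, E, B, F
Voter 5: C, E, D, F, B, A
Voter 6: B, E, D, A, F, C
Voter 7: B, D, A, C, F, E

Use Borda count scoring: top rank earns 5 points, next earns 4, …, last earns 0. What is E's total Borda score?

Borda scores:
  A: 2 + 1 + 0 + 4 + 0 + 2 + 3 = 12
  B: 1 + 4 + 3 + 1 + 1 + 5 + 5 = 20
  C: 5 + 5 + 4 + 5 + 5 + 0 + 2 = 26
  D: 4 + 3 + 5 + 3 + 3 + 3 + 4 = 25
  E: 3 + 2 + 1 + 2 + 4 + 4 + 0 = 16
  F: 0 + 0 + 2 + 0 + 2 + 1 + 1 = 6

16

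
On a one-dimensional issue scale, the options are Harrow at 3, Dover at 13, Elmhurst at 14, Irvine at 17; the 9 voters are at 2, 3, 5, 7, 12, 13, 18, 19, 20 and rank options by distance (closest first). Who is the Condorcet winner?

With single-peaked preferences on a line, the Condorcet winner is the candidate closest to the median voter.
The median voter (position 12) is closest to Dover at 13.
Check: Dover vs Irvine — voters closer to Dover: 6 of 9.

Dover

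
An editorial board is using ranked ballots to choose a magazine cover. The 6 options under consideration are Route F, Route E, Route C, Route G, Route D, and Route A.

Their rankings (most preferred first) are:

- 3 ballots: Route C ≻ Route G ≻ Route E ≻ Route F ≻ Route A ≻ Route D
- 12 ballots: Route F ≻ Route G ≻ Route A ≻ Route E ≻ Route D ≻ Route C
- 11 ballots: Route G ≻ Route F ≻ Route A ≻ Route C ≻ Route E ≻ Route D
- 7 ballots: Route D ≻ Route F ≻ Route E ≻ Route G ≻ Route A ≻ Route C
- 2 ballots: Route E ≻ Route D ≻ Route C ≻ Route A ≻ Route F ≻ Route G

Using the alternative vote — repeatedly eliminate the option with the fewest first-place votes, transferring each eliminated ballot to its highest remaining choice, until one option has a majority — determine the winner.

Route F

Round 1: Route F 12, Route G 11, Route D 7, Route C 3, Route E 2, Route A 0. Route A has the fewest and is eliminated.
Round 2: Route F 12, Route G 11, Route D 7, Route C 3, Route E 2. Route E has the fewest and is eliminated.
Round 3: Route F 12, Route G 11, Route D 9, Route C 3. Route C has the fewest and is eliminated.
Round 4: Route G 14, Route F 12, Route D 9. Route D has the fewest and is eliminated.
Round 5: Route F 21, Route G 14. Route F has a majority.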